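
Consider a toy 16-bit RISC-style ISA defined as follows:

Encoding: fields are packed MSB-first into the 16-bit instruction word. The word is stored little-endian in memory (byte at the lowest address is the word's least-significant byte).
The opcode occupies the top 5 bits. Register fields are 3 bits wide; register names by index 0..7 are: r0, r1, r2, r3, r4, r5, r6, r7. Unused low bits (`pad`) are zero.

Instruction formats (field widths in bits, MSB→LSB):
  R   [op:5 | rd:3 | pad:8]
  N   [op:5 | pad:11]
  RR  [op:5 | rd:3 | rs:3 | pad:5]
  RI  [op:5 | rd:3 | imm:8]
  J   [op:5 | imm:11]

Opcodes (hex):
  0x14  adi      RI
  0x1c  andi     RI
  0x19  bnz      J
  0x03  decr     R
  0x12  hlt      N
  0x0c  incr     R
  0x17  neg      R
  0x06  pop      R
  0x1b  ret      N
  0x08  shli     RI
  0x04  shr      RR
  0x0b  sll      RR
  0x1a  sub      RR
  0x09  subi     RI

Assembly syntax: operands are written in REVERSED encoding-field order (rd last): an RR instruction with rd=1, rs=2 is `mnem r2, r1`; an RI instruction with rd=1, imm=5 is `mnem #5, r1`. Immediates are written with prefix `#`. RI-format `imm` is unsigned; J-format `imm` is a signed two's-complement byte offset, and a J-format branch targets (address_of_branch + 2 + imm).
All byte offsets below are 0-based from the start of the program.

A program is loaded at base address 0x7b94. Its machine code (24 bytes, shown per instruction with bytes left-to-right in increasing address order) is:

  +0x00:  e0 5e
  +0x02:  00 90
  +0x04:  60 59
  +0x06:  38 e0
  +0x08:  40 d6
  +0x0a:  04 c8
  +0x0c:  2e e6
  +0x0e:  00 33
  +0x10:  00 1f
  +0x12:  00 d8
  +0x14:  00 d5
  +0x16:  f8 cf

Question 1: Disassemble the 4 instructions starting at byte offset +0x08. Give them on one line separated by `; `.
off 0x08: read 40 d6 as little → 0xd640
  opcode bits[15:11]=0x1a: sub/RR
  [10:8] rd=6 = r6
  [7:5] rs=2 = r2
off 0x0a: read 04 c8 as little → 0xc804
  opcode bits[15:11]=0x19: bnz/J
  [10:0] imm=4 = #4
off 0x0c: read 2e e6 as little → 0xe62e
  opcode bits[15:11]=0x1c: andi/RI
  [10:8] rd=6 = r6
  [7:0] imm=46 = #46
off 0x0e: read 00 33 as little → 0x3300
  opcode bits[15:11]=0x6: pop/R
  [10:8] rd=3 = r3

sub r2, r6; bnz #4; andi #46, r6; pop r3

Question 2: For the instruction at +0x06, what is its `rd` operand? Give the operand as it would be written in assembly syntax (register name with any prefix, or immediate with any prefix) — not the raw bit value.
r0

off 0x06: read 38 e0 as little → 0xe038
  op=0xe038>>11=0x1c ⇒ andi (RI)
  rd@[10:8]=0x0 ⇒ r0
  imm@[7:0]=0x38 ⇒ #56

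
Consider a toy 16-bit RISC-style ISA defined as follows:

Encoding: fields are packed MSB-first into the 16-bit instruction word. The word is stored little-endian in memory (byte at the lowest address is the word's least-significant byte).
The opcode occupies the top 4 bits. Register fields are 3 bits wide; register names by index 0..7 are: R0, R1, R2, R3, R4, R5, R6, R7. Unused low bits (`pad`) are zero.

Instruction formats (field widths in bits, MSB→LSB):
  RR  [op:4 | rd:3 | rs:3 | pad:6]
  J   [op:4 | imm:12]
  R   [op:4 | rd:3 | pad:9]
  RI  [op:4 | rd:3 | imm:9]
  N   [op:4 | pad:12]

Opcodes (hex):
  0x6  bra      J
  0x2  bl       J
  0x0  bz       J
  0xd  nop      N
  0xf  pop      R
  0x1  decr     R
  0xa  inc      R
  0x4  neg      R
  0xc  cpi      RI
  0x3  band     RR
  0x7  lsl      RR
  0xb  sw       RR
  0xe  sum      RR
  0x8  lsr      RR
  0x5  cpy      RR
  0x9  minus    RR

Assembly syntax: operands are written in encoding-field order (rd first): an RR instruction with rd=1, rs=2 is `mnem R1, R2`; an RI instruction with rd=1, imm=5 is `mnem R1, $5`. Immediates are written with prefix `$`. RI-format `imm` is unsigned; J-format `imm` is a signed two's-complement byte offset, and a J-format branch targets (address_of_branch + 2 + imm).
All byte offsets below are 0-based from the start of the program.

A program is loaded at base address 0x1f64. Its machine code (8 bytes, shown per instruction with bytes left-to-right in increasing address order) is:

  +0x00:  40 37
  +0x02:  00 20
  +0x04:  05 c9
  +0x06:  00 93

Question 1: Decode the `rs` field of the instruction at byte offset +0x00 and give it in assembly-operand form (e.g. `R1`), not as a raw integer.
[00] 40 37 → 0x3740
  opcode bits[15:12]=0x3: band/RR
  rd: (w>>9)&0x7=0x3 → R3
  rs: (w>>6)&0x7=0x5 → R5

R5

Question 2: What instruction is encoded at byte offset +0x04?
cpi R4, $261

+0x04: 05 c9 ⇒ word 0xc905 (little)
  op=0xc905>>12=0xc ⇒ cpi (RI)
  rd@[11:9]=0x4 ⇒ R4
  imm@[8:0]=0x105 ⇒ $261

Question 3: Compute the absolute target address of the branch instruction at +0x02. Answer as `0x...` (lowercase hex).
0x1f68

off 0x02: read 00 20 as little → 0x2000
  top 4b → 0x2 → bl [J]
  [11:0] imm=0 = $0
  target = base 0x1f64 + off 0x02 + 2 + imm 0 = 0x1f68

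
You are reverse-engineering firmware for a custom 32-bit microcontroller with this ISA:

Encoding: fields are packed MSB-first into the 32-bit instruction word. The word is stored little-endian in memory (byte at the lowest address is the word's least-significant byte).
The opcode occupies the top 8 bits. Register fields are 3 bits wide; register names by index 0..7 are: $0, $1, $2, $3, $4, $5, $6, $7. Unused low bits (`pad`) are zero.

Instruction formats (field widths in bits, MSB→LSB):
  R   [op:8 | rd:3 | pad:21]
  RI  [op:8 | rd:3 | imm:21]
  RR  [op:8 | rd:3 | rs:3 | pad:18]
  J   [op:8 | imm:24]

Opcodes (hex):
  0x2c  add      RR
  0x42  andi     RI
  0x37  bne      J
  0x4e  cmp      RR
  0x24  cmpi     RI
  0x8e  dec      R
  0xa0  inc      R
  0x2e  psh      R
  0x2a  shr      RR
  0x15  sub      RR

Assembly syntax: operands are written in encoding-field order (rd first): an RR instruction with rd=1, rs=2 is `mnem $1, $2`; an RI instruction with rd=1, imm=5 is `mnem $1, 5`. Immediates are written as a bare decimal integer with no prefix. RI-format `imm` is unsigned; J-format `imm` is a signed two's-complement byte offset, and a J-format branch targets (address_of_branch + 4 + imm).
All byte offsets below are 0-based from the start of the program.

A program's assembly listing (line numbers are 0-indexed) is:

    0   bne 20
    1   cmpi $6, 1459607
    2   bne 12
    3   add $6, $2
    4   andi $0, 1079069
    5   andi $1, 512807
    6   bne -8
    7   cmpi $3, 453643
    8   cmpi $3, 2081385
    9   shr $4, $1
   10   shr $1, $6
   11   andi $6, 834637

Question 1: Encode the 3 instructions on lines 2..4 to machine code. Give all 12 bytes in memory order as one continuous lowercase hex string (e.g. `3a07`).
0c0000370000c82c1d771042

2. bne fields op=0x37:8|imm=12:24 → word 3700000ch → 0c 00 00 37
3. add fields op=0x2c:8|rd=6:3|rs=2:3|pad=0:18 → word 2cc80000h → 00 00 c8 2c
4. andi fields op=0x42:8|rd=0:3|imm=1079069:21 → word 4210771dh → 1d 77 10 42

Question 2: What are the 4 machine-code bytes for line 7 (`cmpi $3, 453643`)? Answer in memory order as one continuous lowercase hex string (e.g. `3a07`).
0bec6624

L7: cmpi op=0x24:8|rd=3:3|imm=453643:21 ⇒ 0x2466ec0b ⇒ little 0b ec 66 24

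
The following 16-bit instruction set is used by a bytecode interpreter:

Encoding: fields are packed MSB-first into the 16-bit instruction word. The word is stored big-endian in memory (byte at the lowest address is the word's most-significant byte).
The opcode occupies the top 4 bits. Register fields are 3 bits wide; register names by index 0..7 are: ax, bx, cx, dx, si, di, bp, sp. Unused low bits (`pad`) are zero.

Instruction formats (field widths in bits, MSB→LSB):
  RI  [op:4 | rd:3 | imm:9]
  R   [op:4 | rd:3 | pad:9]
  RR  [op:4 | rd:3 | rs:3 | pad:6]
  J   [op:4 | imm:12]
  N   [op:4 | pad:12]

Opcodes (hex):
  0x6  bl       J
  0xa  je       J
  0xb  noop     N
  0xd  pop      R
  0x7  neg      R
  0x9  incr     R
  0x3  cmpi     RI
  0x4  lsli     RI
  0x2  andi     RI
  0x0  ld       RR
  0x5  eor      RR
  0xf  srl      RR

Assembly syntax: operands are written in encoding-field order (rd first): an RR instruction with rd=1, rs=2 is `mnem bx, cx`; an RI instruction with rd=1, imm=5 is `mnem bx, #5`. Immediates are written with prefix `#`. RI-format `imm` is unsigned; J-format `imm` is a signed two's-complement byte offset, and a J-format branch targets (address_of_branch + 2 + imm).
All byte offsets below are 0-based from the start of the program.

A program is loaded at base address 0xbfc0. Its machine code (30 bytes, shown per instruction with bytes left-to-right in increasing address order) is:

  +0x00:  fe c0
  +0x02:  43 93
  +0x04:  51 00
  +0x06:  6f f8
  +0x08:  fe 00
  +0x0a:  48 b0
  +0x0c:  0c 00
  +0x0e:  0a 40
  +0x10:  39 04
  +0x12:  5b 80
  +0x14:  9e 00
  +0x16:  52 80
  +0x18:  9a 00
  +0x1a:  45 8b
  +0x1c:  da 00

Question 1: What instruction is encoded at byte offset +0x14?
@+14  big-endian(9e 00) = 0x9e00
  top 4b → 0x9 → incr [R]
  rd: (w>>9)&0x7=0x7 → sp

incr sp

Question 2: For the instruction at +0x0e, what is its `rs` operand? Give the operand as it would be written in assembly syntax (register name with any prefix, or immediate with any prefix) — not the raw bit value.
@+0e  big-endian(0a 40) = 0x0a40
  opcode bits[15:12]=0x0: ld/RR
  [11:9] rd=5 = di
  [8:6] rs=1 = bx

bx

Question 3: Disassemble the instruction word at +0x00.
[00] fe c0 → 0xfec0
  op=0xfec0>>12=0xf ⇒ srl (RR)
  [11:9] rd=7 = sp
  [8:6] rs=3 = dx

srl sp, dx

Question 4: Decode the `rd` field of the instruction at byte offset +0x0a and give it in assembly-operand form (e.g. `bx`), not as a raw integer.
si

[0a] 48 b0 → 0x48b0
  opcode bits[15:12]=0x4: lsli/RI
  rd@[11:9]=0x4 ⇒ si
  imm@[8:0]=0xb0 ⇒ #176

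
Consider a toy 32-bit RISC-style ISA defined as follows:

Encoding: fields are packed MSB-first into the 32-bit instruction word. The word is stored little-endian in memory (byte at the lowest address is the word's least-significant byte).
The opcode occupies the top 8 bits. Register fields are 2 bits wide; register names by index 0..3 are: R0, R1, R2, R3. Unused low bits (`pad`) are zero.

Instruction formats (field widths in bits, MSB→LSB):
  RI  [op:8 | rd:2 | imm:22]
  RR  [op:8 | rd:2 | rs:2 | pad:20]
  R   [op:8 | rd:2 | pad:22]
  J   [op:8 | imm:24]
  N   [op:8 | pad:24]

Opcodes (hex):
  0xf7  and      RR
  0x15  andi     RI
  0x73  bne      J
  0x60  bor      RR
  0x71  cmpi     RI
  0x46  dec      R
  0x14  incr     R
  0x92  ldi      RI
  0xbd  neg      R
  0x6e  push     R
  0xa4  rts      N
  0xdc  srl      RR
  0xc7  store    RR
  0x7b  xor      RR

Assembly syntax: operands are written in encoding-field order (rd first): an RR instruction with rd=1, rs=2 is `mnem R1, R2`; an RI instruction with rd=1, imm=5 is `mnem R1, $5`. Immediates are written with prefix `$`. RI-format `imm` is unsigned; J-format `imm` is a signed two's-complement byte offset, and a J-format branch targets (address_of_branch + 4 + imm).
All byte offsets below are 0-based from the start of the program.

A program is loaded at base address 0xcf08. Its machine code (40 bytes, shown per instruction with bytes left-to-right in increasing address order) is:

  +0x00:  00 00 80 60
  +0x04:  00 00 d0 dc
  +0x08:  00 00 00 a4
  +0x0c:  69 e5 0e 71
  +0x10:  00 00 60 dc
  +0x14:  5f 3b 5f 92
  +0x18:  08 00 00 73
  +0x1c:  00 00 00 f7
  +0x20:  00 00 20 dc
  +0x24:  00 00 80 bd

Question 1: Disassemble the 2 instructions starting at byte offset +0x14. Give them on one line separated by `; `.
ldi R1, $2046815; bne $8

off 0x14: read 5f 3b 5f 92 as little → 0x925f3b5f
  op=0x925f3b5f>>24=0x92 ⇒ ldi (RI)
  rd: (w>>22)&0x3=0x1 → R1
  imm: (w>>0)&0x3fffff=0x1f3b5f → $2046815
off 0x18: read 08 00 00 73 as little → 0x73000008
  op=0x73000008>>24=0x73 ⇒ bne (J)
  imm: (w>>0)&0xffffff=0x8 → $8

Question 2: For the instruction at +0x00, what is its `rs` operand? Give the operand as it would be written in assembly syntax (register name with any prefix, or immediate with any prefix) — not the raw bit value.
R0

[00] 00 00 80 60 → 0x60800000
  top 8b → 0x60 → bor [RR]
  rd@[23:22]=0x2 ⇒ R2
  rs@[21:20]=0x0 ⇒ R0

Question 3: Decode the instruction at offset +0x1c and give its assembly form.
and R0, R0

[1c] 00 00 00 f7 → 0xf7000000
  opcode bits[31:24]=0xf7: and/RR
  rd@[23:22]=0x0 ⇒ R0
  rs@[21:20]=0x0 ⇒ R0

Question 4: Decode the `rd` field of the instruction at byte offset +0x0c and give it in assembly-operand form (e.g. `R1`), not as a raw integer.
+0x0c: 69 e5 0e 71 ⇒ word 0x710ee569 (little)
  opcode bits[31:24]=0x71: cmpi/RI
  [23:22] rd=0 = R0
  [21:0] imm=976233 = $976233

R0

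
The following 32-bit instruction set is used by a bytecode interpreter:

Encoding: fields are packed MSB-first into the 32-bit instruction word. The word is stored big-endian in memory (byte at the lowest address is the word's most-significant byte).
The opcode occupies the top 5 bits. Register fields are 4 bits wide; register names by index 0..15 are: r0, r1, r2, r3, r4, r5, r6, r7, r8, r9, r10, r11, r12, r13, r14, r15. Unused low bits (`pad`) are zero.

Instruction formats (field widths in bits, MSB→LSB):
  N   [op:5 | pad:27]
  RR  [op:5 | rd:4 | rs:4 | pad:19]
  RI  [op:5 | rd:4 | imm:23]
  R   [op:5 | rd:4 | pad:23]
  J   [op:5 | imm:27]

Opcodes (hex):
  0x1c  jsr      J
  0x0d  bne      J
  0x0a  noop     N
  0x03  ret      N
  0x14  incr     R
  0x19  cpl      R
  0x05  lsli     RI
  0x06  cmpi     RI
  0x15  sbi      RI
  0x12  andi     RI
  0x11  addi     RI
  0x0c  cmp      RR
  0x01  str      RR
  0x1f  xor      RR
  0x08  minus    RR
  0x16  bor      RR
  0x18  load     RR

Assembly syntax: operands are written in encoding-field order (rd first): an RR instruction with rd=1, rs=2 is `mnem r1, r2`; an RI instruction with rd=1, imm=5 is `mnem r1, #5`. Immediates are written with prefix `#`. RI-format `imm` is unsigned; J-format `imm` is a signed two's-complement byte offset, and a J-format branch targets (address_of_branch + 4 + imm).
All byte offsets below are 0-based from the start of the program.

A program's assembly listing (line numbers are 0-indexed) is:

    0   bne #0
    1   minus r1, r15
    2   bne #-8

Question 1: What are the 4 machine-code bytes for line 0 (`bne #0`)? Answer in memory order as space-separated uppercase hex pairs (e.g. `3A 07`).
L0: bne op=0xd:5|imm=0:27 ⇒ 0x68000000 ⇒ big 68 00 00 00

68 00 00 00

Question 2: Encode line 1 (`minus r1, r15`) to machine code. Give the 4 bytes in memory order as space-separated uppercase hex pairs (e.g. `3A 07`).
40 F8 00 00

line 1 (minus): pack op=0x8:5|rd=1:4|rs=15:4|pad=0:19 = 0x40f80000; big→ 40 f8 00 00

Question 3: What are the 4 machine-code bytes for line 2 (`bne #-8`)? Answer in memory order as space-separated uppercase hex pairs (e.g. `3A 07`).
6F FF FF F8

line 2 (bne): pack op=0xd:5|imm=-8:27 = 0x6ffffff8; big→ 6f ff ff f8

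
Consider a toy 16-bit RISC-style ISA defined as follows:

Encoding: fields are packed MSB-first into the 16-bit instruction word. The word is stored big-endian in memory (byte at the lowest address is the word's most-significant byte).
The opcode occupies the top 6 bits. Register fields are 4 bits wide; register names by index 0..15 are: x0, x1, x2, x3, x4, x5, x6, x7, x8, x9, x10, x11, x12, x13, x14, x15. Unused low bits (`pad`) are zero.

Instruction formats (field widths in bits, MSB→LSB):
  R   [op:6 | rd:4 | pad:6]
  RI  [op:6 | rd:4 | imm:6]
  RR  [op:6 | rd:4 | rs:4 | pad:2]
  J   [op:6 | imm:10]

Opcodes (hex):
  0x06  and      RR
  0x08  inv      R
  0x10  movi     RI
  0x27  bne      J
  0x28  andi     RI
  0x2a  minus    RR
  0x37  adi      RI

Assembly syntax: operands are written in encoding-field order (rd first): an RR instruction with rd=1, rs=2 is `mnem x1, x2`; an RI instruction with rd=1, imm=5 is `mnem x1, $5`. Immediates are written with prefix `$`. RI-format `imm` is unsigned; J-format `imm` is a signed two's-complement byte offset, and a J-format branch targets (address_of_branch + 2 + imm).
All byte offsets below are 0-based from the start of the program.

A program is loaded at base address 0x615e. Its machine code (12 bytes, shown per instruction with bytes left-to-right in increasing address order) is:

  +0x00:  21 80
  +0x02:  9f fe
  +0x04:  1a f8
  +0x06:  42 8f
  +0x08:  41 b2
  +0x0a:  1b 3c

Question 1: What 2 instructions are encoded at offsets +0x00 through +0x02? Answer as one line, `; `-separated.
inv x6; bne $-2

+0x00: 21 80 ⇒ word 0x2180 (big)
  opcode bits[15:10]=0x8: inv/R
  rd@[9:6]=0x6 ⇒ x6
+0x02: 9f fe ⇒ word 0x9ffe (big)
  opcode bits[15:10]=0x27: bne/J
  imm@[9:0]=0x3fe (s10→-2) ⇒ $-2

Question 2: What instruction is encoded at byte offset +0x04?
@+04  big-endian(1a f8) = 0x1af8
  op=0x1af8>>10=0x6 ⇒ and (RR)
  [9:6] rd=11 = x11
  [5:2] rs=14 = x14

and x11, x14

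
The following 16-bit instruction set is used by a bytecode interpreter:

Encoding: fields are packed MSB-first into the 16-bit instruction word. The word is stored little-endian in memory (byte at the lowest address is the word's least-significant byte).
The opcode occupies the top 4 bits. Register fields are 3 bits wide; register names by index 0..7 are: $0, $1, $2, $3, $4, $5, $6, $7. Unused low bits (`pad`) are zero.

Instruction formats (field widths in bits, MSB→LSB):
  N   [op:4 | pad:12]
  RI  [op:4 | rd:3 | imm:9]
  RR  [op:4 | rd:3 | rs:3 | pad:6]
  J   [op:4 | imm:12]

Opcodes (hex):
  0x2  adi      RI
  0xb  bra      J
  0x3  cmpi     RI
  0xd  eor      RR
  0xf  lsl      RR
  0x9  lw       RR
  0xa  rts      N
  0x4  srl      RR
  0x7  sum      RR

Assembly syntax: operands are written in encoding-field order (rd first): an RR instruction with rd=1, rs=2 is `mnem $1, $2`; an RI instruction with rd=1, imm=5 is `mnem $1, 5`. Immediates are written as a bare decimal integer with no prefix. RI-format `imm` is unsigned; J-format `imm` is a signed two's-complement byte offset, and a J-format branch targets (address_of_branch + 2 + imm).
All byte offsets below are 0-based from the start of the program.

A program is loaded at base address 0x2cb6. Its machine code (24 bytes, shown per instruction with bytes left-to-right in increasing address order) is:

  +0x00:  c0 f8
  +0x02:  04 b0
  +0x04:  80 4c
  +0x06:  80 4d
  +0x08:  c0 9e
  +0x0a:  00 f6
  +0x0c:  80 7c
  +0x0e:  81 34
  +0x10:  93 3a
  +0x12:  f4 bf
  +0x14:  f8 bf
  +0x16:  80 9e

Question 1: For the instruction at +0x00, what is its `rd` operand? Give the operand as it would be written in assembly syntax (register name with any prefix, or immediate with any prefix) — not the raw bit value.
@+00  little-endian(c0 f8) = 0xf8c0
  opcode bits[15:12]=0xf: lsl/RR
  rd@[11:9]=0x4 ⇒ $4
  rs@[8:6]=0x3 ⇒ $3

$4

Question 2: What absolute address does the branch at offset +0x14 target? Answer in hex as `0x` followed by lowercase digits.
[14] f8 bf → 0xbff8
  opcode bits[15:12]=0xb: bra/J
  imm: (w>>0)&0xfff=0xff8 (s12→-8) → -8
  target = base 0x2cb6 + off 0x14 + 2 + imm -8 = 0x2cc4

0x2cc4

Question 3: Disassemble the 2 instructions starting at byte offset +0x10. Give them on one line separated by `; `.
cmpi $5, 147; bra -12

[10] 93 3a → 0x3a93
  top 4b → 0x3 → cmpi [RI]
  rd@[11:9]=0x5 ⇒ $5
  imm@[8:0]=0x93 ⇒ 147
[12] f4 bf → 0xbff4
  top 4b → 0xb → bra [J]
  imm@[11:0]=0xff4 (s12→-12) ⇒ -12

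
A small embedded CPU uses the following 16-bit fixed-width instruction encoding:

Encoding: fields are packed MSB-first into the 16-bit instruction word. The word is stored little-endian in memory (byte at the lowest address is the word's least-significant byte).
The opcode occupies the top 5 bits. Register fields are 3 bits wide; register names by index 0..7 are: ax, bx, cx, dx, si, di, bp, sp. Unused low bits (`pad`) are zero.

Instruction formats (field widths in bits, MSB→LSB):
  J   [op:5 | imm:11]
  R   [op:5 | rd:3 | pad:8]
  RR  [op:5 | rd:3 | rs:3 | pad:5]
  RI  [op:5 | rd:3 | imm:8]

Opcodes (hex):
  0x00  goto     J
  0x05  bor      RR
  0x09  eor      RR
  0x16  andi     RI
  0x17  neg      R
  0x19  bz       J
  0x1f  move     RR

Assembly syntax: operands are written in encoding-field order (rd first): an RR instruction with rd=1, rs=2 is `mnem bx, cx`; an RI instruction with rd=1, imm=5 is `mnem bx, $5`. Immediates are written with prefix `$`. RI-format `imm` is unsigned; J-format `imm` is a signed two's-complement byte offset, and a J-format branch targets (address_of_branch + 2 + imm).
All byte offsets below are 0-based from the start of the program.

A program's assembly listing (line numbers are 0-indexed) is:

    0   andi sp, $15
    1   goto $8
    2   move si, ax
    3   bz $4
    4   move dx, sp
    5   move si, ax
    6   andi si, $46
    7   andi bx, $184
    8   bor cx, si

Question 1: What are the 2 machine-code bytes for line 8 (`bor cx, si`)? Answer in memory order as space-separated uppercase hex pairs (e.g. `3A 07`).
80 2A

L8: bor op=0x5:5|rd=2:3|rs=4:3|pad=0:5 ⇒ 0x2a80 ⇒ little 80 2a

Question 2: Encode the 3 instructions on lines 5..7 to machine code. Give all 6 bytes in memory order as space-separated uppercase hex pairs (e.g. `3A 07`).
5. move fields op=0x1f:5|rd=4:3|rs=0:3|pad=0:5 → word fc00h → 00 fc
6. andi fields op=0x16:5|rd=4:3|imm=46:8 → word b42eh → 2e b4
7. andi fields op=0x16:5|rd=1:3|imm=184:8 → word b1b8h → b8 b1

00 FC 2E B4 B8 B1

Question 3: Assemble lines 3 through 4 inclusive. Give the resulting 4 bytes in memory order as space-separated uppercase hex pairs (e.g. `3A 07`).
04 C8 E0 FB

L3: bz op=0x19:5|imm=4:11 ⇒ 0xc804 ⇒ little 04 c8
L4: move op=0x1f:5|rd=3:3|rs=7:3|pad=0:5 ⇒ 0xfbe0 ⇒ little e0 fb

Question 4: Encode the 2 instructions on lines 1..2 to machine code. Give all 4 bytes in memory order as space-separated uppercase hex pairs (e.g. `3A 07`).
L1: goto op=0x0:5|imm=8:11 ⇒ 0x0008 ⇒ little 08 00
L2: move op=0x1f:5|rd=4:3|rs=0:3|pad=0:5 ⇒ 0xfc00 ⇒ little 00 fc

08 00 00 FC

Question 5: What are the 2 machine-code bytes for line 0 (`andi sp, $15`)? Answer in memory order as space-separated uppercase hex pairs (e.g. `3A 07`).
0. andi fields op=0x16:5|rd=7:3|imm=15:8 → word b70fh → 0f b7

0F B7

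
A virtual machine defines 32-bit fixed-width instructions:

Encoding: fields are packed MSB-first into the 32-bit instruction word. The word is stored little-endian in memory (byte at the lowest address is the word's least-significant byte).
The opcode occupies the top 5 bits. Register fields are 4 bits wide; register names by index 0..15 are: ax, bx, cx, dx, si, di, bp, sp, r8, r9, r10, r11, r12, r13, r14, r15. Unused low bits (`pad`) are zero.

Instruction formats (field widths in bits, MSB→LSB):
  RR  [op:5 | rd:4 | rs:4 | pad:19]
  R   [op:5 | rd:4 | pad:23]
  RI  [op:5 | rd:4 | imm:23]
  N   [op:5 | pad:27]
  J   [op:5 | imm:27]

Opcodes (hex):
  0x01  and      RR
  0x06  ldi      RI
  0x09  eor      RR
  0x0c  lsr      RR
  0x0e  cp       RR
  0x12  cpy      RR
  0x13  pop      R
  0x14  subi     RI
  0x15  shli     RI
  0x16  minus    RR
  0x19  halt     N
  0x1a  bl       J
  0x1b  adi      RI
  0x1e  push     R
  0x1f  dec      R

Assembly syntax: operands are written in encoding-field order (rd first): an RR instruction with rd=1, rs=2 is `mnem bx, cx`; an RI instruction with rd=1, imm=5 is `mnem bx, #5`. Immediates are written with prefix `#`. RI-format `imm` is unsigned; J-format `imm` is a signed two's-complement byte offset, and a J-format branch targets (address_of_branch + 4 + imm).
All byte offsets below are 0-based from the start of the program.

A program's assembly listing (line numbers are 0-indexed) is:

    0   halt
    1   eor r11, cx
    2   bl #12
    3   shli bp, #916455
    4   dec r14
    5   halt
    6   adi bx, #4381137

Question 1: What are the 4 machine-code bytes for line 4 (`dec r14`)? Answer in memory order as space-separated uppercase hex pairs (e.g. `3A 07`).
00 00 00 FF

4. dec fields op=0x1f:5|rd=14:4|pad=0:23 → word ff000000h → 00 00 00 ff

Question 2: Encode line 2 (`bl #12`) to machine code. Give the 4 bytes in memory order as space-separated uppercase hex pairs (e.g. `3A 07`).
line 2 (bl): pack op=0x1a:5|imm=12:27 = 0xd000000c; little→ 0c 00 00 d0

0C 00 00 D0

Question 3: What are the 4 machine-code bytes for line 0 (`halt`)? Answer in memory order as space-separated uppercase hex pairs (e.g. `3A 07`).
0. halt fields op=0x19:5|pad=0:27 → word c8000000h → 00 00 00 c8

00 00 00 C8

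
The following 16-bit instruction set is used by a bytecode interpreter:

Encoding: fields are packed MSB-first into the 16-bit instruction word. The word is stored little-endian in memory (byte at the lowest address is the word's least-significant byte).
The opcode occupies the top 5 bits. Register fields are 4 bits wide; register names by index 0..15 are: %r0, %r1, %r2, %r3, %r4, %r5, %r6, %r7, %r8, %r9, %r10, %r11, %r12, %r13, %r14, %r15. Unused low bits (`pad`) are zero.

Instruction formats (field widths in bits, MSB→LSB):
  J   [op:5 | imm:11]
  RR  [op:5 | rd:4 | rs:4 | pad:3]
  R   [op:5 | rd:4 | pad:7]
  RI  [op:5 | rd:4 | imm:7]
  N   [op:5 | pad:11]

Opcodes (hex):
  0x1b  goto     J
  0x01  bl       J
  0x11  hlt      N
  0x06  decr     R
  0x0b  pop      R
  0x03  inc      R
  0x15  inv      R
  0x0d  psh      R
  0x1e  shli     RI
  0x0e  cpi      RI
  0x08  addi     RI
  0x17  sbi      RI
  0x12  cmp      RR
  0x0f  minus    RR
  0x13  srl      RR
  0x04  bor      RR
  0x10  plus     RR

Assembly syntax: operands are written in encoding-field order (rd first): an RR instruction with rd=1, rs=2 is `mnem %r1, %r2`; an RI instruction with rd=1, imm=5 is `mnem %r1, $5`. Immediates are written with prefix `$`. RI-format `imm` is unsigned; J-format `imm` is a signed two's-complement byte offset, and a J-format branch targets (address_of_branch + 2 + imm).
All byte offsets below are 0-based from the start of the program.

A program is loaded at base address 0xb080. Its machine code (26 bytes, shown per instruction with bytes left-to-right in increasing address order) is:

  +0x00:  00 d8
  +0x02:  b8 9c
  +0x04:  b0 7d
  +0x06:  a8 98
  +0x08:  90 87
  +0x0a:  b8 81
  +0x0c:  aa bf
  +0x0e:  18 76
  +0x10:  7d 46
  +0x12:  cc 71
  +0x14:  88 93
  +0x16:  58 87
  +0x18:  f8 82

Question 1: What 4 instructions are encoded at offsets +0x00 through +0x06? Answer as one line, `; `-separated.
goto $0; srl %r9, %r7; minus %r11, %r6; srl %r1, %r5

@+00  little-endian(00 d8) = 0xd800
  op=0xd800>>11=0x1b ⇒ goto (J)
  imm@[10:0]=0x0 ⇒ $0
@+02  little-endian(b8 9c) = 0x9cb8
  op=0x9cb8>>11=0x13 ⇒ srl (RR)
  rd@[10:7]=0x9 ⇒ %r9
  rs@[6:3]=0x7 ⇒ %r7
@+04  little-endian(b0 7d) = 0x7db0
  op=0x7db0>>11=0xf ⇒ minus (RR)
  rd@[10:7]=0xb ⇒ %r11
  rs@[6:3]=0x6 ⇒ %r6
@+06  little-endian(a8 98) = 0x98a8
  op=0x98a8>>11=0x13 ⇒ srl (RR)
  rd@[10:7]=0x1 ⇒ %r1
  rs@[6:3]=0x5 ⇒ %r5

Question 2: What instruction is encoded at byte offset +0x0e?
[0e] 18 76 → 0x7618
  opcode bits[15:11]=0xe: cpi/RI
  rd@[10:7]=0xc ⇒ %r12
  imm@[6:0]=0x18 ⇒ $24

cpi %r12, $24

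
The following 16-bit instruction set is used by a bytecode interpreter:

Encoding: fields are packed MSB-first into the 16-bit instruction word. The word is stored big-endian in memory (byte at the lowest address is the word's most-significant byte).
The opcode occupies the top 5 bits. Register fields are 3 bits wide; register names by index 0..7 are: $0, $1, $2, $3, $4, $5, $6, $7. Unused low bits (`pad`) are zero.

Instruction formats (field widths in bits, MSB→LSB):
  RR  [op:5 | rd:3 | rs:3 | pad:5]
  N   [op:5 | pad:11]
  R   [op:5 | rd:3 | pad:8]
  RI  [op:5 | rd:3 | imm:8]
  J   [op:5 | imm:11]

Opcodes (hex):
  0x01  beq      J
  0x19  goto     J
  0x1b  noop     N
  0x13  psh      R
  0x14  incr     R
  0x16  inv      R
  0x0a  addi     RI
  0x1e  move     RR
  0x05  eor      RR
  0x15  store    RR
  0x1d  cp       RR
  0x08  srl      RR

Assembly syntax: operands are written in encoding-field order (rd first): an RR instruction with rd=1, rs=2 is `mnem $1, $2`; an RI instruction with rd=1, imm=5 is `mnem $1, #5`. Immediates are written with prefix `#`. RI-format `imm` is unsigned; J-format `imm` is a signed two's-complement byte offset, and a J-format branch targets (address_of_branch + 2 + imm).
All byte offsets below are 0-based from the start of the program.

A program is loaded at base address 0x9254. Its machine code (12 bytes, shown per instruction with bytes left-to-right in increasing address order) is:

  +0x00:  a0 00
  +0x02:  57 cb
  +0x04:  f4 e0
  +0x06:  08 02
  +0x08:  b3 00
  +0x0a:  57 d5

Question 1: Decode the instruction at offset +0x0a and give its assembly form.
[0a] 57 d5 → 0x57d5
  top 5b → 0xa → addi [RI]
  rd@[10:8]=0x7 ⇒ $7
  imm@[7:0]=0xd5 ⇒ #213

addi $7, #213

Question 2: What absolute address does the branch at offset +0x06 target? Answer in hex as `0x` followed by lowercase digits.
@+06  big-endian(08 02) = 0x0802
  op=0x0802>>11=0x1 ⇒ beq (J)
  imm: (w>>0)&0x7ff=0x2 → #2
  target = base 0x9254 + off 0x06 + 2 + imm 2 = 0x925e

0x925e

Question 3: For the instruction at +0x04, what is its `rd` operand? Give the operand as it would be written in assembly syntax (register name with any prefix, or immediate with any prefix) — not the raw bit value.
$4

off 0x04: read f4 e0 as big → 0xf4e0
  top 5b → 0x1e → move [RR]
  rd: (w>>8)&0x7=0x4 → $4
  rs: (w>>5)&0x7=0x7 → $7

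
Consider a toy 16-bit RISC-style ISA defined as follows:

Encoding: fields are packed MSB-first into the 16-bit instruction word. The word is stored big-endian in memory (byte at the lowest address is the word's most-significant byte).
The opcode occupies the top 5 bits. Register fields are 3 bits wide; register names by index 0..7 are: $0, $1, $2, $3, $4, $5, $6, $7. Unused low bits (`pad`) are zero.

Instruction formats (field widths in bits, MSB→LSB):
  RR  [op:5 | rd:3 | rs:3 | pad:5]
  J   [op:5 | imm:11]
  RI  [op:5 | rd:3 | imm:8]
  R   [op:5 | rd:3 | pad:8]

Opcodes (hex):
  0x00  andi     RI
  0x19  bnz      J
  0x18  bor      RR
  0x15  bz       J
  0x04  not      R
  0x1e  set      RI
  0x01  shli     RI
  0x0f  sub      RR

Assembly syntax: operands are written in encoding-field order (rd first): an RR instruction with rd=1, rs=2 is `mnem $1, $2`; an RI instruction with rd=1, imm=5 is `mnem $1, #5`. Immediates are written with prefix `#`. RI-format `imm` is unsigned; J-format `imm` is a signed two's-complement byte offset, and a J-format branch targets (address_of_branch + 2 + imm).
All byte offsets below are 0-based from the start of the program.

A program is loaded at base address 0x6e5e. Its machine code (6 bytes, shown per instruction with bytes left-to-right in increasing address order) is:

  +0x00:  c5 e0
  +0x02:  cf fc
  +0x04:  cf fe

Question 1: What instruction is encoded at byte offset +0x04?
bnz #-2

[04] cf fe → 0xcffe
  op=0xcffe>>11=0x19 ⇒ bnz (J)
  imm@[10:0]=0x7fe (s11→-2) ⇒ #-2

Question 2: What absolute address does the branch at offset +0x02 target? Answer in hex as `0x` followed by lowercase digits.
0x6e5e

[02] cf fc → 0xcffc
  op=0xcffc>>11=0x19 ⇒ bnz (J)
  [10:0] imm=2044 (s11→-4) = #-4
  target = base 0x6e5e + off 0x02 + 2 + imm -4 = 0x6e5e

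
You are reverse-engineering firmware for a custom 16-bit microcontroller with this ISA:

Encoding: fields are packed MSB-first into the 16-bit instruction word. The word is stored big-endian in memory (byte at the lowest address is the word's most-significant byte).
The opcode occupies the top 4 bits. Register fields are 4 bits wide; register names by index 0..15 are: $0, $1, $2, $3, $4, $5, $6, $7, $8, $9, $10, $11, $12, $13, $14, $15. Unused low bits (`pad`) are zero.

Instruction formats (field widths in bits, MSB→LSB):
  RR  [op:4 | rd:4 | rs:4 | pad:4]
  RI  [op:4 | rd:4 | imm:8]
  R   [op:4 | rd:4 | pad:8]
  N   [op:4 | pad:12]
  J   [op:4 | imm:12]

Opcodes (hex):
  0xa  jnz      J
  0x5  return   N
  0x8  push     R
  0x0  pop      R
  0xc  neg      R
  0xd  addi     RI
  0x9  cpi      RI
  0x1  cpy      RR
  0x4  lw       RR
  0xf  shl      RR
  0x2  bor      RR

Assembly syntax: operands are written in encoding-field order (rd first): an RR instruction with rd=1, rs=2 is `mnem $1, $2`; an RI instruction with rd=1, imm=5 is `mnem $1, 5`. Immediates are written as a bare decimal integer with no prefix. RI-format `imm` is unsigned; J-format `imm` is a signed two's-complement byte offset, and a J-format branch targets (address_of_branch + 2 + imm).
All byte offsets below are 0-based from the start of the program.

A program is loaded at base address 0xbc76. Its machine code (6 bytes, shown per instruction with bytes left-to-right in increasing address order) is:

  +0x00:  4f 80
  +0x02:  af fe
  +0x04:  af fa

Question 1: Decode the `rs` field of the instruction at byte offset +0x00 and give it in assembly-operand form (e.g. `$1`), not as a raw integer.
$8

@+00  big-endian(4f 80) = 0x4f80
  opcode bits[15:12]=0x4: lw/RR
  rd@[11:8]=0xf ⇒ $15
  rs@[7:4]=0x8 ⇒ $8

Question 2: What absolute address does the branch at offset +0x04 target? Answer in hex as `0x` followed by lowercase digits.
+0x04: af fa ⇒ word 0xaffa (big)
  op=0xaffa>>12=0xa ⇒ jnz (J)
  imm: (w>>0)&0xfff=0xffa (s12→-6) → -6
  target = base 0xbc76 + off 0x04 + 2 + imm -6 = 0xbc76

0xbc76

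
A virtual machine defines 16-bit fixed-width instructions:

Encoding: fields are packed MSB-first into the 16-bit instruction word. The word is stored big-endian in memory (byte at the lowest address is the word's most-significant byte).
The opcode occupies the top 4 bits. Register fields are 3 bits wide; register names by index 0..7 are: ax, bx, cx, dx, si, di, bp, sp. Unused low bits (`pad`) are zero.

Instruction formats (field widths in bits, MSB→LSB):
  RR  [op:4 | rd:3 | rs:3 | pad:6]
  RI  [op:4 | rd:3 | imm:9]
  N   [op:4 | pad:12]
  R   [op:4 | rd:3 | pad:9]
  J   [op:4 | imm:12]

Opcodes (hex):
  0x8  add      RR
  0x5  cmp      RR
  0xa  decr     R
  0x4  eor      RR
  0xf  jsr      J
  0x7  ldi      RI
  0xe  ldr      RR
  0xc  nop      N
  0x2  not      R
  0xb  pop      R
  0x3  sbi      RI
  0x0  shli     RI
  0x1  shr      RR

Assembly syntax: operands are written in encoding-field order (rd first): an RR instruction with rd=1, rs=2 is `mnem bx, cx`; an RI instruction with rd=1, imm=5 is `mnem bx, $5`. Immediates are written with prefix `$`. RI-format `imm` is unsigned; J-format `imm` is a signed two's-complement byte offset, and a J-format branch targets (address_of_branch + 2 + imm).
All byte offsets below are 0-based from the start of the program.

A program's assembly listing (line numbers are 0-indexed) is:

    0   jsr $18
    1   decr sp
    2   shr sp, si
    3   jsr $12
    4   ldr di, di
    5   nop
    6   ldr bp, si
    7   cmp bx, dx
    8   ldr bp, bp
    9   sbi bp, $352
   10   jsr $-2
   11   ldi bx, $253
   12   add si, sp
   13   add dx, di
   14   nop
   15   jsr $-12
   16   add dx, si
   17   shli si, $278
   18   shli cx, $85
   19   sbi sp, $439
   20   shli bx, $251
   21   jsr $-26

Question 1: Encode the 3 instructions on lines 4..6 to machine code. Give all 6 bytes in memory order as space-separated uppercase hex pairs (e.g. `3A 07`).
4. ldr fields op=0xe:4|rd=5:3|rs=5:3|pad=0:6 → word eb40h → eb 40
5. nop fields op=0xc:4|pad=0:12 → word c000h → c0 00
6. ldr fields op=0xe:4|rd=6:3|rs=4:3|pad=0:6 → word ed00h → ed 00

EB 40 C0 00 ED 00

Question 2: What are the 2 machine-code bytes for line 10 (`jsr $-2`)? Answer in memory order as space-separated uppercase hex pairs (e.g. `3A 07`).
FF FE

line 10 (jsr): pack op=0xf:4|imm=-2:12 = 0xfffe; big→ ff fe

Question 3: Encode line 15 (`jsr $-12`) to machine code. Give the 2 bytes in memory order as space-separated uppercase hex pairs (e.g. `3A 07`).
FF F4

15. jsr fields op=0xf:4|imm=-12:12 → word fff4h → ff f4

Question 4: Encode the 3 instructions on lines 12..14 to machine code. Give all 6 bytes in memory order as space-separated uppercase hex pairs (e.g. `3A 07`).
89 C0 87 40 C0 00

L12: add op=0x8:4|rd=4:3|rs=7:3|pad=0:6 ⇒ 0x89c0 ⇒ big 89 c0
L13: add op=0x8:4|rd=3:3|rs=5:3|pad=0:6 ⇒ 0x8740 ⇒ big 87 40
L14: nop op=0xc:4|pad=0:12 ⇒ 0xc000 ⇒ big c0 00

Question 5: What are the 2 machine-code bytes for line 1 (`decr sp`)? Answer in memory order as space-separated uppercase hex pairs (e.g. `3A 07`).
line 1 (decr): pack op=0xa:4|rd=7:3|pad=0:9 = 0xae00; big→ ae 00

AE 00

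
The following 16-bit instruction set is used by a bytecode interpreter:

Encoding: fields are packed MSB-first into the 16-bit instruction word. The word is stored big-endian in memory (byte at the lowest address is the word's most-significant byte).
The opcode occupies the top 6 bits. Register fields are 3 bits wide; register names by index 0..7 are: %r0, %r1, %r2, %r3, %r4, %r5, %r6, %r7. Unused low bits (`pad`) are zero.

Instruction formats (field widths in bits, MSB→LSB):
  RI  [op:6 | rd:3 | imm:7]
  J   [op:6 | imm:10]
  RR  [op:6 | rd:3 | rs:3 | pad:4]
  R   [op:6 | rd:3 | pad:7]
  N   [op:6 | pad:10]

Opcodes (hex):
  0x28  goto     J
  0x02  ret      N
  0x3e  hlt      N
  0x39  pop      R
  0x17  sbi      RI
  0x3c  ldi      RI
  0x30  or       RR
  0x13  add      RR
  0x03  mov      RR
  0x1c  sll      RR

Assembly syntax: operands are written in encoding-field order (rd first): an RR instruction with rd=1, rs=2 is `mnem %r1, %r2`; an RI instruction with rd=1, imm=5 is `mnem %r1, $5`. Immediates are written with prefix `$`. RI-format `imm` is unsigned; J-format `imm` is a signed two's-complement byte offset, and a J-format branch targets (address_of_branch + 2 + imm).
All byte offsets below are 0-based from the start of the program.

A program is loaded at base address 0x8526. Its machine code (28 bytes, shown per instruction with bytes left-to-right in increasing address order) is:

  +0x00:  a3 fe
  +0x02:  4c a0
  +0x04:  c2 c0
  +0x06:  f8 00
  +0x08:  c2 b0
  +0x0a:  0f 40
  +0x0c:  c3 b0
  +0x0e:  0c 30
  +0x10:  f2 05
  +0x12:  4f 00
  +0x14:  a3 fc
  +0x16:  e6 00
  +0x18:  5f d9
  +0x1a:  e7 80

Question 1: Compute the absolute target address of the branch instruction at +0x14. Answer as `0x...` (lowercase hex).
0x8538

+0x14: a3 fc ⇒ word 0xa3fc (big)
  op=0xa3fc>>10=0x28 ⇒ goto (J)
  [9:0] imm=1020 (s10→-4) = $-4
  target = base 0x8526 + off 0x14 + 2 + imm -4 = 0x8538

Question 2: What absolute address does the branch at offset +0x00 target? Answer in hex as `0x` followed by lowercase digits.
off 0x00: read a3 fe as big → 0xa3fe
  top 6b → 0x28 → goto [J]
  [9:0] imm=1022 (s10→-2) = $-2
  target = base 0x8526 + off 0x00 + 2 + imm -2 = 0x8526

0x8526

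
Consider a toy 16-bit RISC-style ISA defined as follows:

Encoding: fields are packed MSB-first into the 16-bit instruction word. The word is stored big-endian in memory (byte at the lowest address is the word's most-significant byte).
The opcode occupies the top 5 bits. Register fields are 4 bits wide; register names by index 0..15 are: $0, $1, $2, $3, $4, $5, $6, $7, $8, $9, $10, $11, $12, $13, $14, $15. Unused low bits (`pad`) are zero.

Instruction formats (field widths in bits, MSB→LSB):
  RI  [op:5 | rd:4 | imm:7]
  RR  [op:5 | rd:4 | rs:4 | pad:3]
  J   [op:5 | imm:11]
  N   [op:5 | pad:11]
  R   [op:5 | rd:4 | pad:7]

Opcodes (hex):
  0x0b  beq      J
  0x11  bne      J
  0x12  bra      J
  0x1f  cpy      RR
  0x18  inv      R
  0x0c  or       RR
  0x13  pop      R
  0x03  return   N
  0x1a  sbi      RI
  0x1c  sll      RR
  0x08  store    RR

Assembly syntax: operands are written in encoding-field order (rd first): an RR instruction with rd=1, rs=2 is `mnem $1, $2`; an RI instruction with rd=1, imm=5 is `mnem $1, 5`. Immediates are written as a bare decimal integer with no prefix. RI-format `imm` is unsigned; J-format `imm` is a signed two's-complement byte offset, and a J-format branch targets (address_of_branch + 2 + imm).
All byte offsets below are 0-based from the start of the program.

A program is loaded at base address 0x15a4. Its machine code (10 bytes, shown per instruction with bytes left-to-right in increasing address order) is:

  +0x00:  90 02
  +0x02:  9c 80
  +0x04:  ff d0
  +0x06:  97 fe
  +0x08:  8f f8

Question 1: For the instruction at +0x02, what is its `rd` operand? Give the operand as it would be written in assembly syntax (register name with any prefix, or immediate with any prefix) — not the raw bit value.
$9

@+02  big-endian(9c 80) = 0x9c80
  top 5b → 0x13 → pop [R]
  [10:7] rd=9 = $9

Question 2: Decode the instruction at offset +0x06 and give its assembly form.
off 0x06: read 97 fe as big → 0x97fe
  op=0x97fe>>11=0x12 ⇒ bra (J)
  imm: (w>>0)&0x7ff=0x7fe (s11→-2) → -2

bra -2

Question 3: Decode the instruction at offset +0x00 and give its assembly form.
[00] 90 02 → 0x9002
  opcode bits[15:11]=0x12: bra/J
  imm: (w>>0)&0x7ff=0x2 → 2

bra 2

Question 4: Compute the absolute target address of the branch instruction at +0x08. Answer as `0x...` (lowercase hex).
[08] 8f f8 → 0x8ff8
  op=0x8ff8>>11=0x11 ⇒ bne (J)
  imm@[10:0]=0x7f8 (s11→-8) ⇒ -8
  target = base 0x15a4 + off 0x08 + 2 + imm -8 = 0x15a6

0x15a6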